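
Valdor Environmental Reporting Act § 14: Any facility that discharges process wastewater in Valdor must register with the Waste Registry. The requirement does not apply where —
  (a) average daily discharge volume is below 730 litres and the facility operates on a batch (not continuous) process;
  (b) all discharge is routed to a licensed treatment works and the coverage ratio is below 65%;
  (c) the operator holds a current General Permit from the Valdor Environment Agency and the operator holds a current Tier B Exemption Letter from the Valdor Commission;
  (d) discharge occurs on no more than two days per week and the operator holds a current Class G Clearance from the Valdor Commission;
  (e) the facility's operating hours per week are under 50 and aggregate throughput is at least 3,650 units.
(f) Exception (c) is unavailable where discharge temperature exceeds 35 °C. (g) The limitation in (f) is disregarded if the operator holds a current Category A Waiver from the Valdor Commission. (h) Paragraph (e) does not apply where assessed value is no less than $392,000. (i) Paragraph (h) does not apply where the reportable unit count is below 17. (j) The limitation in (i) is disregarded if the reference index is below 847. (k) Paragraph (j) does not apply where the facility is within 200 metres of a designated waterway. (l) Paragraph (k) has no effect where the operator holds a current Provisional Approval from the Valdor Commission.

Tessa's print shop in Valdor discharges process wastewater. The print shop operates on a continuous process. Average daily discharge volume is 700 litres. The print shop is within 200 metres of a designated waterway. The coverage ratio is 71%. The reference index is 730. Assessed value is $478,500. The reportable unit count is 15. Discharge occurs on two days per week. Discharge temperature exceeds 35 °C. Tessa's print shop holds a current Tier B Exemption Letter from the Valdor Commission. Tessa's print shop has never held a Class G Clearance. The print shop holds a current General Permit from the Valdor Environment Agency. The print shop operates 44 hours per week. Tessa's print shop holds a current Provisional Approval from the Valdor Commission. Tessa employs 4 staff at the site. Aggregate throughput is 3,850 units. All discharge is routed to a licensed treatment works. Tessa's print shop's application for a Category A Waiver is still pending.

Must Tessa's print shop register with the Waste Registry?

Exception (a) fails — the facility operates on a continuous process.
Exception (b) requires that the coverage ratio is below 65%; but the coverage ratio is 71%, not below 65%, so (b) is unavailable.
All of (c)'s requirements are met (a current General Permit is held; a current Tier B Exemption Letter is held). However, paragraphs (f)–(g) must be considered: (f) operates against (c): discharge temperature exceeds 35 °C. (g) does not operate here (no current Category A Waiver is held), so (f) stands. So (c) is unavailable.
Exception (d) fails — no current Class G Clearance is held.
Exception (e) is satisfied on its face — the facility's operating hours per week are 44, under the 50 limit; aggregate throughput is 3,850 units, meeting the 3,650 units threshold. But: (h) applies — assessed value is $478,500, meeting the $392,000 threshold. (i) would limit (h) — the reportable unit count is 15, below the 17 limit — but (j) sets (i) aside: (j) operates against (i): the reference index is 730, below the 847 limit. (k) would limit (j) — the print shop is within 200 m of a designated waterway — but (l) sets (k) aside: (l) operates against (k): a current Provisional Approval is held. Exception (e) does not apply.
No exception is made out. Tessa's print shop falls within the general rule.

Yes — Tessa's print shop must register with the Waste Registry.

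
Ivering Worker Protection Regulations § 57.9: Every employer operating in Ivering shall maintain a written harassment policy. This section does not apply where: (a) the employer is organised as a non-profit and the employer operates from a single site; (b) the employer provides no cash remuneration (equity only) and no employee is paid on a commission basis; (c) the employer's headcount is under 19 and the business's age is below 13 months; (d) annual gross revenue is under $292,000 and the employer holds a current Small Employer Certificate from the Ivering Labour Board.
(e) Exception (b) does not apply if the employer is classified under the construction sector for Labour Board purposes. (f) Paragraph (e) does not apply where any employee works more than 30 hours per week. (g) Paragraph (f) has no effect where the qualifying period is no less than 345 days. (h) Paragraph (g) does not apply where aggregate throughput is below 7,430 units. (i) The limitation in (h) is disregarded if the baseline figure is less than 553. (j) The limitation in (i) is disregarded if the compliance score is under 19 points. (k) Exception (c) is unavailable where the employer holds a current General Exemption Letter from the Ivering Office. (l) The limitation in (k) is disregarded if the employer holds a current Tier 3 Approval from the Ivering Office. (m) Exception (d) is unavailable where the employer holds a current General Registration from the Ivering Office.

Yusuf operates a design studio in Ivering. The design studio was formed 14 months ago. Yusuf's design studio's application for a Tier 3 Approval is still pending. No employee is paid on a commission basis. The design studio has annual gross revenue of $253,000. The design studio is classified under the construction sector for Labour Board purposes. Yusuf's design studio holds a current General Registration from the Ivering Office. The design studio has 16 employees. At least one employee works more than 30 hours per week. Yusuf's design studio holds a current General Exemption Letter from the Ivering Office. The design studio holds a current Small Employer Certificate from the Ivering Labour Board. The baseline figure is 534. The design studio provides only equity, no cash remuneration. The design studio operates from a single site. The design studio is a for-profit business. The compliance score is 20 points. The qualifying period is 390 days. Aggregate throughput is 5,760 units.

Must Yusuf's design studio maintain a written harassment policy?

Exception (a) requires that the employer is organised as a non-profit; but the employer is for-profit, so (a) is unavailable.
Exception (b): remuneration is equity-only; no employee is paid on commission — every condition holds. However, paragraphs (e)–(j) must be considered: (e) is triggered — the design studio is classified under the construction sector. (f) would limit (e) — at least one employee exceeds 30 hours/week — but (g) sets (f) aside: (g) operates against (f): the qualifying period is 390 days, meeting the 345 days threshold. (h) is engaged (aggregate throughput is 5,760 units, below the 7,430 units limit), but is overridden by (i): (i) operates against (h): the baseline figure is 534, less than the 553 limit. (j) does not operate here (the compliance score is 20 points, not under 19 points), so (i) stands. (b) is therefore removed.
Exception (c) fails — the business's age is 14 months, not below 13 months.
All of (d)'s requirements are met (annual gross revenue is $253,000, under the $292,000 limit; a current Small Employer Certificate is held). However, paragraph (m) must be considered: (m) applies — a current General Registration is held. So (d) is unavailable.
No exception displaces § 57.9.

Yes — Yusuf's design studio must maintain a written harassment policy.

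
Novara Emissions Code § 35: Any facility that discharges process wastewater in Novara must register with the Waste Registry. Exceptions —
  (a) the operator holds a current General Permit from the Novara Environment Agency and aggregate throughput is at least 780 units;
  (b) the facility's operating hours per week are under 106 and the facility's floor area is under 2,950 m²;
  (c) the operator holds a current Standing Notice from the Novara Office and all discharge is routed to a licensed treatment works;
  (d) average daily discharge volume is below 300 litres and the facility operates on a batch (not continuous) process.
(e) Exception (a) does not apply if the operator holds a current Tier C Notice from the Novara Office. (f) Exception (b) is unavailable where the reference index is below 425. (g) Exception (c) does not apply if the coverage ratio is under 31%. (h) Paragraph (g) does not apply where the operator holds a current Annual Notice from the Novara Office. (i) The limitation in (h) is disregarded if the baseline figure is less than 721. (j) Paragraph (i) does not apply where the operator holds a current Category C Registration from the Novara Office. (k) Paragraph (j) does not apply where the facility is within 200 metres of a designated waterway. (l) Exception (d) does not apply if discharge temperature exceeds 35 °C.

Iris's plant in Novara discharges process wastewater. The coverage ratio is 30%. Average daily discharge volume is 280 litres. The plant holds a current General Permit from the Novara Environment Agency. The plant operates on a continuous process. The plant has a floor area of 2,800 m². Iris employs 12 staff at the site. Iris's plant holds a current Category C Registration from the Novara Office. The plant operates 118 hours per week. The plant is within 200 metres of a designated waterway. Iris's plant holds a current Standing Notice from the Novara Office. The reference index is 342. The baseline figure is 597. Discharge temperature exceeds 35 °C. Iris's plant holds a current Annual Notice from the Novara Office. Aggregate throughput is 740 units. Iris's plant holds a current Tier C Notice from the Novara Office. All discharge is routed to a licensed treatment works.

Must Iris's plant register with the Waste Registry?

Exception (a) does not apply: aggregate throughput is 740 units, short of 780 units.
Exception (b) fails — the facility's operating hours per week are 118, not under 106.
All of (c)'s requirements are met (a current Standing Notice is held; discharge is routed to a licensed treatment works). But: (g) operates against (c): the coverage ratio is 30%, under the 31% limit. (h) would limit (g) — a current Annual Notice is held — but (i) sets (h) aside: (i) operates against (h): the baseline figure is 597, less than the 721 limit. (j) operates (a current Category C Registration is held), but is overridden by (k): (k) is engaged — the plant is within 200 m of a designated waterway. So (c) is unavailable.
Exception (d) requires that the facility operates on a batch (not continuous) process; but the facility operates on a continuous process, so (d) is unavailable.
Every exception is unavailable, so the rule governs.

Yes — Iris's plant must register with the Waste Registry.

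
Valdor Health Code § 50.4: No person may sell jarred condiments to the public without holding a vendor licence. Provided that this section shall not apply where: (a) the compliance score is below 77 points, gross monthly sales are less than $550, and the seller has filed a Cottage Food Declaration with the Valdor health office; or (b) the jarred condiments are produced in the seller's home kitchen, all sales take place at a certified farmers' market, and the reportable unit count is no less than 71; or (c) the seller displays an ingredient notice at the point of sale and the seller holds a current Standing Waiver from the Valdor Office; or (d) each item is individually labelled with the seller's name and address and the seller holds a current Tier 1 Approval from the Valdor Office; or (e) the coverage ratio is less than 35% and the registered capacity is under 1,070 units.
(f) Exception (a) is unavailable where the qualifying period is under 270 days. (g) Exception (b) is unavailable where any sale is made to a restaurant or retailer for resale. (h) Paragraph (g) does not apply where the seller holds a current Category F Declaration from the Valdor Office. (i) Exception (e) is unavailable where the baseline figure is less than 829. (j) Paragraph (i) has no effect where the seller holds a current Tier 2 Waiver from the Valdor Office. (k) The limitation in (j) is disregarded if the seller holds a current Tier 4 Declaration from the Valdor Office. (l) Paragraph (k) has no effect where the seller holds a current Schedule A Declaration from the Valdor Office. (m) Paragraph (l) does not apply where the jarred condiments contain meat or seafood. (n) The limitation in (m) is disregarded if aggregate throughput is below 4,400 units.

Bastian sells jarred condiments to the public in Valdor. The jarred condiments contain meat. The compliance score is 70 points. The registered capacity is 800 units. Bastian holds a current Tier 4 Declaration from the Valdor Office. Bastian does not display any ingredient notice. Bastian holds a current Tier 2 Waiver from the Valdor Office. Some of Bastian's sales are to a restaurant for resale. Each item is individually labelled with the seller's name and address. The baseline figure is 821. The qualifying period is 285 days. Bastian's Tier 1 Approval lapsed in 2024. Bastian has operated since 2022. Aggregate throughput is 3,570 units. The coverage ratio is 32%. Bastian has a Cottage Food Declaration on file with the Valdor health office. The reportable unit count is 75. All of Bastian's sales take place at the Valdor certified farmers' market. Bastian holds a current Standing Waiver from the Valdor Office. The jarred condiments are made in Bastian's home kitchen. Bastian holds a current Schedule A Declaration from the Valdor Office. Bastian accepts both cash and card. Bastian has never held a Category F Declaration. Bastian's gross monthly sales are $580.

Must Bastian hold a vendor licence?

No — exception (e) applies; Bastian is not required to hold a vendor licence.

Exception (a) requires that gross monthly sales are less than $550; but gross monthly sales are $580, not less than $550, so (a) is unavailable.
Exception (b) is satisfied on its face — the jarred condiments are home-kitchen produced; all sales are at a certified farmers' market; the reportable unit count is 75, meeting the 71 threshold. Turning to paragraphs (g)–(h): (g) is engaged — some sales are to a restaurant for resale. (h) does not operate here (there is no Category F Declaration in force), so (g) stands. (b) is therefore removed.
Exception (c) fails — no ingredient notice is displayed.
Exception (d) fails — there is no Tier 1 Approval in force.
Exception (e) is satisfied on its face — the coverage ratio is 32%, less than the 35% limit; the registered capacity is 800 units, under the 1,070 units limit. Under paragraphs (i)–(n): (i) operates (the baseline figure is 821, less than the 829 limit), but yields to (j): (j) operates against (i): a current Tier 2 Waiver is held. (k) would limit (j) — a current Tier 4 Declaration is held — but (l) sets (k) aside: (l) applies — a current Schedule A Declaration is held. (m) would limit (l) — the jarred condiments contain meat — but (n) sets (m) aside: (n) operates against (m): aggregate throughput is 3,570 units, below the 4,400 units limit. Exception (e) stands.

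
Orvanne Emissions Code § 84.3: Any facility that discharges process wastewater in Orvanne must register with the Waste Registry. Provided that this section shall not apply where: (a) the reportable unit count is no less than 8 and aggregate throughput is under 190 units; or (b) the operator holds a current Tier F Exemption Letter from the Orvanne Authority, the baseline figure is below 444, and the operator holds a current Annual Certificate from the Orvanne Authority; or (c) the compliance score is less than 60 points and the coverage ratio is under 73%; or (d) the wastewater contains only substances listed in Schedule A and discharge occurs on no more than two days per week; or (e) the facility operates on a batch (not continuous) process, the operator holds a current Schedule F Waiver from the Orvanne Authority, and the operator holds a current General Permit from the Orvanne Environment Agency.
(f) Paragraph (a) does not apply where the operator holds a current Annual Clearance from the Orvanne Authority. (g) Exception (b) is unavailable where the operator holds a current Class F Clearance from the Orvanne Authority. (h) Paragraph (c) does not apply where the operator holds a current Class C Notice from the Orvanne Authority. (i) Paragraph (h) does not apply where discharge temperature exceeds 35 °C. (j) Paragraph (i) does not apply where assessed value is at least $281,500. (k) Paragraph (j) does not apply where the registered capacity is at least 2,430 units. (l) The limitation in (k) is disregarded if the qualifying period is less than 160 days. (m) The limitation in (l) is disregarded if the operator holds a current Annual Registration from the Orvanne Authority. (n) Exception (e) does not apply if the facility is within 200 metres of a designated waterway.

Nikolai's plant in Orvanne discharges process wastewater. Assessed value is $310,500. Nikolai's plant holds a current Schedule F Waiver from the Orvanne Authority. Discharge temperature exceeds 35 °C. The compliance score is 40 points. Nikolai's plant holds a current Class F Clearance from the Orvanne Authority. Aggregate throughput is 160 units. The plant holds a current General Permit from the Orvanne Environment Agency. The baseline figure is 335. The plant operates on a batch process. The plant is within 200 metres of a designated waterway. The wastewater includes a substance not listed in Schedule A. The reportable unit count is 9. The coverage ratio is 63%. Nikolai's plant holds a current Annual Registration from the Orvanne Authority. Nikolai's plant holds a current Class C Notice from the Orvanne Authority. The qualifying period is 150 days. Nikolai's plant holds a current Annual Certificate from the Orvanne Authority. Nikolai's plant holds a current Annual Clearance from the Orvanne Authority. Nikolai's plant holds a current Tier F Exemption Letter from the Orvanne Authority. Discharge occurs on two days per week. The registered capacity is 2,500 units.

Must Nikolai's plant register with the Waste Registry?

Exception (a) is satisfied on its face — the reportable unit count is 9, meeting the 8 threshold; aggregate throughput is 160 units, under the 190 units limit. But applying paragraph (f): (f) operates against (a): a current Annual Clearance is held. So (a) is unavailable.
All of (b)'s requirements are met (a current Tier F Exemption Letter is held; the baseline figure is 335, below the 444 limit; a current Annual Certificate is held). Turning to paragraph (g): (g) applies — a current Class F Clearance is held. Exception (b) does not apply.
Exception (c): the compliance score is 40 points, less than the 60 points limit; the coverage ratio is 63%, under the 73% limit — every condition holds. Considering the limiting provisions: (h) would limit (c) — a current Class C Notice is held — but (i) sets (h) aside: (i) operates against (h): discharge temperature exceeds 35 °C. (j) operates (assessed value is $310,500, meeting the $281,500 threshold), but yields to (k): (k) applies — the registered capacity is 2,500 units, meeting the 2,430 units threshold. (l) would limit (k) — the qualifying period is 150 days, less than the 160 days limit — but (m) sets (l) aside: (m) operates against (l): a current Annual Registration is held. So (c) applies.
Exception (d) does not apply: the wastewater includes a non-Schedule-A substance.
Exception (e)'s conditions are all satisfied: the facility operates on a batch process; a current Schedule F Waiver is held; a current General Permit is held. However, paragraph (n) must be considered: (n) operates — the plant is within 200 m of a designated waterway. So (e) is unavailable.

No — exception (c) applies; Nikolai's plant is not required to register with the Waste Registry.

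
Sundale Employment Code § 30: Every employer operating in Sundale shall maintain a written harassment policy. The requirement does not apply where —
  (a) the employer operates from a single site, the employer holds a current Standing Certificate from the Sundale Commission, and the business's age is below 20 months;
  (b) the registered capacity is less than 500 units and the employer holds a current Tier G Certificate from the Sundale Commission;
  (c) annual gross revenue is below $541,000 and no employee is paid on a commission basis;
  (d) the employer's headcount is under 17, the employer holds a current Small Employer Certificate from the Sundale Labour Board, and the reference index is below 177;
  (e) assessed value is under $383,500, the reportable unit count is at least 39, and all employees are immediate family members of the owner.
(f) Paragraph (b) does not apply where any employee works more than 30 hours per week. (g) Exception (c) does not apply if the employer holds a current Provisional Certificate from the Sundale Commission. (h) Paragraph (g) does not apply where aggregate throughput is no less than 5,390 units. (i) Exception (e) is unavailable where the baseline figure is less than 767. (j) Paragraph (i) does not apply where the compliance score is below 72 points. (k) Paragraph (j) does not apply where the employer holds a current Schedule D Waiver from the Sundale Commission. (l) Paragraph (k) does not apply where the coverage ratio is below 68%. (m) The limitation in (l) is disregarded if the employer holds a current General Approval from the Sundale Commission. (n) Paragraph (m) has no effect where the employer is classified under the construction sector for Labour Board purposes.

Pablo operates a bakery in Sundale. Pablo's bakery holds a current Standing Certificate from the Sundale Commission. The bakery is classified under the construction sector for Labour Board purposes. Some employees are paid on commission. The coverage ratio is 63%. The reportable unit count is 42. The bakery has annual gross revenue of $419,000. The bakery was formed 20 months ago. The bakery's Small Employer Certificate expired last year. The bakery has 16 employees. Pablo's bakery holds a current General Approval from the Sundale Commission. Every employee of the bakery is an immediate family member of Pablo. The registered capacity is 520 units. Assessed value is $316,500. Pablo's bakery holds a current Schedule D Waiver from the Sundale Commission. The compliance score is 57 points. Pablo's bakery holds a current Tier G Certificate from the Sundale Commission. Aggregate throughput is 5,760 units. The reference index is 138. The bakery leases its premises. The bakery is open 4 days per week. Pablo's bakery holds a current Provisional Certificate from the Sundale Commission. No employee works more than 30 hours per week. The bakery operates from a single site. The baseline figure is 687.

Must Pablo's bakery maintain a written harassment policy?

Exception (a) does not apply: the business's age is 20 months, not below 20 months.
Exception (b) requires that the registered capacity is less than 500 units; but the registered capacity is 520 units, not less than 500 units, so (b) is unavailable.
Exception (c) fails — some employees are paid on commission.
Exception (d) requires that the employer holds a current Small Employer Certificate from the Sundale Labour Board; but the Small Employer Certificate has expired, so (d) is unavailable.
Exception (e): assessed value is $316,500, under the $383,500 limit; the reportable unit count is 42, meeting the 39 threshold; every employee is an immediate family member — every condition holds. Considering the limiting provisions: (i) applies (the baseline figure is 687, less than the 767 limit), but yields to (j): (j) operates — the compliance score is 57 points, below the 72 points limit. (k) would limit (j) — a current Schedule D Waiver is held — but (l) sets (k) aside: (l) operates against (k): the coverage ratio is 63%, below the 68% limit. (m) would limit (l) — a current General Approval is held — but (n) sets (m) aside: (n) is engaged — the bakery is classified under the construction sector. Exception (e) stands.

No — exception (e) applies; Pablo's bakery is not required to maintain a written harassment policy.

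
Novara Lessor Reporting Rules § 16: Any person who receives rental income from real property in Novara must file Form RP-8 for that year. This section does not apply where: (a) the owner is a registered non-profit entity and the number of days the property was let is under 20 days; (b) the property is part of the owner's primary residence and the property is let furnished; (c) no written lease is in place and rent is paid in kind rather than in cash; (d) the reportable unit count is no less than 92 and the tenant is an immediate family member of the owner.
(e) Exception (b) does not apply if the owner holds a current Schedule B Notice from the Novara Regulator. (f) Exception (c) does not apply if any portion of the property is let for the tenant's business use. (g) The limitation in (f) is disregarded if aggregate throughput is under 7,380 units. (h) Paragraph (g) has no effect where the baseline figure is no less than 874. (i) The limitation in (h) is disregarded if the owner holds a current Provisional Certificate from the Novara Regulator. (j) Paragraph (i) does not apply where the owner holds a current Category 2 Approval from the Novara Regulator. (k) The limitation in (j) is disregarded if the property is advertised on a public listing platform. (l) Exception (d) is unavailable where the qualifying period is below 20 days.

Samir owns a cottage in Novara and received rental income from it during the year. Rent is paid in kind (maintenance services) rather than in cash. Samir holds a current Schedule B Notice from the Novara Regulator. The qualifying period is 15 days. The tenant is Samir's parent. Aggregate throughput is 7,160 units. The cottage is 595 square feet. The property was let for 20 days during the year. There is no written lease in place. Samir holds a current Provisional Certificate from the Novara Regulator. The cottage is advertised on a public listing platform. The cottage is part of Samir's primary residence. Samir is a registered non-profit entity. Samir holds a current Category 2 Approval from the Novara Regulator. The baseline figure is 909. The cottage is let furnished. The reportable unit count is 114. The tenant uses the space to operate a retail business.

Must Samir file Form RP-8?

Exception (a) fails — the number of days the property was let is 20 days, not under 20 days.
Exception (b) is satisfied on its face — the cottage is part of the primary residence; the property is let furnished. But: (e) operates — a current Schedule B Notice is held. Exception (b) does not apply.
Exception (c) is satisfied on its face — there is no written lease; rent is paid in kind. Under paragraphs (f)–(k): (f) is triggered (the space is let for business use), but yields to (g): (g) operates against (f): aggregate throughput is 7,160 units, under the 7,380 units limit. (h) would limit (g) — the baseline figure is 909, meeting the 874 threshold — but (i) sets (h) aside: (i) operates against (h): a current Provisional Certificate is held. (j) applies (a current Category 2 Approval is held), but is overridden by (k): (k) operates against (j): the property is publicly advertised. (c) remains available.
Exception (d) is satisfied on its face — the reportable unit count is 114, meeting the 92 threshold; the tenant is an immediate family member. But: (l) operates against (d): the qualifying period is 15 days, below the 20 days limit. (d) is therefore removed.

No — exception (c) applies; Samir is not required to file Form RP-8.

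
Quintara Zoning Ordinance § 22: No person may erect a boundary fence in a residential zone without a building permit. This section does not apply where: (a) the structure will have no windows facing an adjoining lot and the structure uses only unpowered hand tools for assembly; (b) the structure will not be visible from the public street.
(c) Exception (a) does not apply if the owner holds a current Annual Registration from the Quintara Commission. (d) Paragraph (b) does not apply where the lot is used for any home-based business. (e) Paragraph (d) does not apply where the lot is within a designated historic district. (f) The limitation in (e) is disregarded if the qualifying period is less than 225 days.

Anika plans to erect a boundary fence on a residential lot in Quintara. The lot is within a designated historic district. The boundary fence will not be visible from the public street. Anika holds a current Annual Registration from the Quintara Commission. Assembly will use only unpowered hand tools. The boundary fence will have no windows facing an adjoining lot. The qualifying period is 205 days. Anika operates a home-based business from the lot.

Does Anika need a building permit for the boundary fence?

Exception (a): no windows face an adjoining lot; assembly uses only hand tools — every condition holds. However, paragraph (c) must be considered: (c) is triggered — a current Annual Registration is held. (a) is therefore removed.
Exception (b): the structure will not be visible from the street — every condition holds. But applying paragraphs (d)–(f): (d) applies — a home-based business operates on the lot. (e) would limit (d) — the lot is in a historic district — but (f) sets (e) aside: (f) operates against (e): the qualifying period is 205 days, less than the 225 days limit. (b) is therefore removed.
No exception displaces § 22.

Yes — Anika must obtain a building permit.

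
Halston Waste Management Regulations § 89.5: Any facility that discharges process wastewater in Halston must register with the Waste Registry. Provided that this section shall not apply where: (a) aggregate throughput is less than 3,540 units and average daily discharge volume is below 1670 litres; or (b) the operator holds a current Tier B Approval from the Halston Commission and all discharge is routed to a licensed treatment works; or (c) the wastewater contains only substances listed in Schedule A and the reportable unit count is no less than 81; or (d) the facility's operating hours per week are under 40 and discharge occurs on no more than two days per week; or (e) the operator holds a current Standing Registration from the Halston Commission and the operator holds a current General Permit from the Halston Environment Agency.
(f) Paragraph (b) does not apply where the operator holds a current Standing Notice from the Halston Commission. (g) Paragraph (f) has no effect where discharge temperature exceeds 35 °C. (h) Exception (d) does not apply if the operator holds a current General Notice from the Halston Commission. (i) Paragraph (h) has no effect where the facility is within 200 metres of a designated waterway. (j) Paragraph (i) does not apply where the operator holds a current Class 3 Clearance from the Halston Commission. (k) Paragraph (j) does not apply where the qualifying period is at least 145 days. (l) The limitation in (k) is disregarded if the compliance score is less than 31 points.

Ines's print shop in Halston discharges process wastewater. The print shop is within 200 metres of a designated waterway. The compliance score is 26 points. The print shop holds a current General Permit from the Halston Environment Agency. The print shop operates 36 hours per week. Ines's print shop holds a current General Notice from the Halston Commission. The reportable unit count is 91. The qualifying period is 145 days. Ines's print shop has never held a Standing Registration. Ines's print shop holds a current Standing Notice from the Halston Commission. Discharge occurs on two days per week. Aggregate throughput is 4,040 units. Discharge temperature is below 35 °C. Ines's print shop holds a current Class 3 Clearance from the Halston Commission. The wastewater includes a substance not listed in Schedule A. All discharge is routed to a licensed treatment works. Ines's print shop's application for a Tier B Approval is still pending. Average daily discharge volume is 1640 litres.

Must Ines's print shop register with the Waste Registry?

Exception (a) does not apply: aggregate throughput is 4,040 units, not less than 3,540 units.
Exception (b) fails — there is no Tier B Approval in force.
Exception (c) does not apply: the wastewater includes a non-Schedule-A substance.
Exception (d): the facility's operating hours per week are 36, under the 40 limit; discharge occurs on no more than two days per week — every condition holds. But: (h) operates against (d): a current General Notice is held. (i) is triggered (the print shop is within 200 m of a designated waterway), but yields to (j): (j) operates — a current Class 3 Clearance is held. (k) would limit (j) — the qualifying period is 145 days, meeting the 145 days threshold — but (l) sets (k) aside: (l) operates against (k): the compliance score is 26 points, less than the 31 points limit. Exception (d) does not apply.
Exception (e) requires that the operator holds a current Standing Registration from the Halston Commission; but there is no Standing Registration in force, so (e) is unavailable.
None of the exceptions is available; § 89.5 applies in full.

Yes — Ines's print shop must register with the Waste Registry.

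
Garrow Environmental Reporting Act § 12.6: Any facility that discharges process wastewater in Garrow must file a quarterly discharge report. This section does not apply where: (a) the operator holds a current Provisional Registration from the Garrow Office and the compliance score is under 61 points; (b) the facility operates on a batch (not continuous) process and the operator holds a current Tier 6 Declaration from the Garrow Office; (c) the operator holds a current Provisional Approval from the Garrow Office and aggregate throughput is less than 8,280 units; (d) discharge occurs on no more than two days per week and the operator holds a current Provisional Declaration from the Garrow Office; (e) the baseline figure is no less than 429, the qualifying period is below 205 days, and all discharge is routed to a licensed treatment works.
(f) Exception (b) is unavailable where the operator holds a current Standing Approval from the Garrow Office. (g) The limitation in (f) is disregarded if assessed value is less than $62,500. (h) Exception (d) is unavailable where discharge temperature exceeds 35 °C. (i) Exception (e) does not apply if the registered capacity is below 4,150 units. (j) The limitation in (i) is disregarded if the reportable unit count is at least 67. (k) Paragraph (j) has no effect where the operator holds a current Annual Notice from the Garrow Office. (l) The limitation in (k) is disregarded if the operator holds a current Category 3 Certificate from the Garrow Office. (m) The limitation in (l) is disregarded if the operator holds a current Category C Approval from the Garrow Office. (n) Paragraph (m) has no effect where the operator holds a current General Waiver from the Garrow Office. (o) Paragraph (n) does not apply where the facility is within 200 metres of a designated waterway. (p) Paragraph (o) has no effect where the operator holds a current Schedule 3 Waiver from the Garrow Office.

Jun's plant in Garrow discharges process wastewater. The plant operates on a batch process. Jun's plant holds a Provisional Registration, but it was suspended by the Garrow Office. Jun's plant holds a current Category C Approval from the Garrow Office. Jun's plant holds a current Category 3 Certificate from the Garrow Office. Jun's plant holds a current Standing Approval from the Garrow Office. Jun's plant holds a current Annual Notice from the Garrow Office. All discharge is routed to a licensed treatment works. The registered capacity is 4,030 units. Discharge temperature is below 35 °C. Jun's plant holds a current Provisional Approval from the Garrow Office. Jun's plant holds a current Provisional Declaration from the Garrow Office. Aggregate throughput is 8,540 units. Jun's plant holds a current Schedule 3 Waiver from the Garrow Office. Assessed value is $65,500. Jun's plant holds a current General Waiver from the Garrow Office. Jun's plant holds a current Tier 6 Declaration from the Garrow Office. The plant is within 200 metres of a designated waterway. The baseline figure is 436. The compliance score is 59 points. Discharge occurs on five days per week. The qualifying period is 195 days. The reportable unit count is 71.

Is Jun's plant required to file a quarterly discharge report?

Exception (a) does not apply: the Provisional Registration is not current.
Exception (b) is satisfied on its face — the facility operates on a batch process; a current Tier 6 Declaration is held. Turning to paragraphs (f)–(g): (f) operates against (b): a current Standing Approval is held. (g) does not operate here (assessed value is $65,500, not less than $62,500), so (f) stands. (b) is therefore removed.
Exception (c) requires that aggregate throughput is less than 8,280 units; but aggregate throughput is 8,540 units, not less than 8,280 units, so (c) is unavailable.
Exception (d) does not apply: discharge occurs on five days per week.
Exception (e) is satisfied on its face — the baseline figure is 436, meeting the 429 threshold; the qualifying period is 195 days, below the 205 days limit; discharge is routed to a licensed treatment works. Considering the limiting provisions: (i) would limit (e) — the registered capacity is 4,030 units, below the 4,150 units limit — but (j) sets (i) aside: (j) is engaged — the reportable unit count is 71, meeting the 67 threshold. (k) is engaged (a current Annual Notice is held), but is itself disapplied by (l): (l) is engaged — a current Category 3 Certificate is held. (m) would limit (l) — a current Category C Approval is held — but (n) sets (m) aside: (n) is engaged — a current General Waiver is held. (o) would limit (n) — the plant is within 200 m of a designated waterway — but (p) sets (o) aside: (p) operates against (o): a current Schedule 3 Waiver is held. So (e) applies.

No — exception (e) applies; Jun's plant is not required to file a quarterly discharge report.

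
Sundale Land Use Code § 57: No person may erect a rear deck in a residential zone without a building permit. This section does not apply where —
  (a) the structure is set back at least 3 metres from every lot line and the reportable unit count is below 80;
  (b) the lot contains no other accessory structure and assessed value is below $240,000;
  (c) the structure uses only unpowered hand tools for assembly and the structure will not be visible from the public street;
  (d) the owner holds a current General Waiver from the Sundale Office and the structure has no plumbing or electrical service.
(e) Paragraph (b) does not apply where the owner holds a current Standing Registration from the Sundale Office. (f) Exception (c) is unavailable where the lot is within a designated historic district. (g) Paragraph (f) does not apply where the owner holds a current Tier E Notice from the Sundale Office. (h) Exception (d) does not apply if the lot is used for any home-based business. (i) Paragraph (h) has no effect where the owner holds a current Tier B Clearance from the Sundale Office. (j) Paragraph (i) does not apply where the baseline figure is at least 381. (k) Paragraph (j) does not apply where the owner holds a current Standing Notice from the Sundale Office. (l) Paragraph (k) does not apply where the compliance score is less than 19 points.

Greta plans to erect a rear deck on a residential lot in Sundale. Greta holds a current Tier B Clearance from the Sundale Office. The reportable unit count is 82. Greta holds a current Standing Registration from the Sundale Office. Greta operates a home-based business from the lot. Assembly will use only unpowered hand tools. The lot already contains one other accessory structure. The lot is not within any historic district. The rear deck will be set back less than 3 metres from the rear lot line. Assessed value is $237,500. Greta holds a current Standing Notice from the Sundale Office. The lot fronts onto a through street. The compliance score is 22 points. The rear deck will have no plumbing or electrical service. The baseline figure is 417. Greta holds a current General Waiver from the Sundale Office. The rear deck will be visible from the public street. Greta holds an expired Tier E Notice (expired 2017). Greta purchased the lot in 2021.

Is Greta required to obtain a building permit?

Exception (a) requires that the structure is set back at least 3 metres from every lot line; but the rear setback is under 3 m, so (a) is unavailable.
Exception (b) does not apply: the lot already has another accessory structure.
Exception (c) requires that the structure will not be visible from the public street; but the structure will be visible from the street, so (c) is unavailable.
Exception (d)'s conditions are all satisfied: a current General Waiver is held; there is no plumbing or electrical service. Under paragraphs (h)–(l): (h) would limit (d) — a home-based business operates on the lot — but (i) sets (h) aside: (i) is triggered — a current Tier B Clearance is held. (j) would limit (i) — the baseline figure is 417, meeting the 381 threshold — but (k) sets (j) aside: (k) is triggered — a current Standing Notice is held. (l), which would lift (k), is not engaged — the compliance score is 22 points, not less than 19 points. Exception (d) stands.

No — exception (d) applies; Greta does not need a building permit.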